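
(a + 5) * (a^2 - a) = a^3 + 4*a^2 - 5*a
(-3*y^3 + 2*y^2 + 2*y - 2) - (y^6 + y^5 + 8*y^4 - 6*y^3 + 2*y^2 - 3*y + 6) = -y^6 - y^5 - 8*y^4 + 3*y^3 + 5*y - 8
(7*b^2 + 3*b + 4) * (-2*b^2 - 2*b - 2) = -14*b^4 - 20*b^3 - 28*b^2 - 14*b - 8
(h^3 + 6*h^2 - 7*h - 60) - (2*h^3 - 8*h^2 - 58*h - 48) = -h^3 + 14*h^2 + 51*h - 12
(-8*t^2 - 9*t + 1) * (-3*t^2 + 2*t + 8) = 24*t^4 + 11*t^3 - 85*t^2 - 70*t + 8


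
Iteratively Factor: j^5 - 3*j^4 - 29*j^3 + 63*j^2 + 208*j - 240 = (j - 4)*(j^4 + j^3 - 25*j^2 - 37*j + 60) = (j - 4)*(j - 1)*(j^3 + 2*j^2 - 23*j - 60) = (j - 5)*(j - 4)*(j - 1)*(j^2 + 7*j + 12) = (j - 5)*(j - 4)*(j - 1)*(j + 4)*(j + 3)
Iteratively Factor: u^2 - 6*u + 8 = (u - 4)*(u - 2)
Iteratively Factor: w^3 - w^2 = (w - 1)*(w^2) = w*(w - 1)*(w)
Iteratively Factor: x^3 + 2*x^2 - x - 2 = (x + 1)*(x^2 + x - 2) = (x - 1)*(x + 1)*(x + 2)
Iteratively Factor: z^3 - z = (z + 1)*(z^2 - z) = z*(z + 1)*(z - 1)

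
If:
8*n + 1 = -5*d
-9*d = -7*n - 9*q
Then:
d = 72*q/107 - 7/107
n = -45*q/107 - 9/107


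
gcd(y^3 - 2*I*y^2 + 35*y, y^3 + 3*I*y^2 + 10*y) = y^2 + 5*I*y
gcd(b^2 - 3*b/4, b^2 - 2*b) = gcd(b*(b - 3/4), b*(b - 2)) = b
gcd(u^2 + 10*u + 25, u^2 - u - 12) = 1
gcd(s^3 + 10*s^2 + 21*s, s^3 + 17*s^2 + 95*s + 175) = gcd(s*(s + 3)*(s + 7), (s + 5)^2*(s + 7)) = s + 7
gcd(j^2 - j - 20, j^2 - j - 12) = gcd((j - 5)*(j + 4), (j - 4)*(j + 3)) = 1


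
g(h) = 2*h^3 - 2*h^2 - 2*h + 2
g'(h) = 6*h^2 - 4*h - 2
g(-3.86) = -135.10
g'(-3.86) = 102.84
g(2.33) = 11.78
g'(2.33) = 21.25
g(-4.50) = -211.75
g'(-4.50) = 137.50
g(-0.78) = 1.39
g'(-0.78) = 4.77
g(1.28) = 0.36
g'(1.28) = 2.71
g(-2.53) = -38.13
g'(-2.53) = 46.53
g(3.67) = 66.58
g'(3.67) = 64.13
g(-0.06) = 2.11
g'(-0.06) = -1.74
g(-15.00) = -7168.00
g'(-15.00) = 1408.00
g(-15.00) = -7168.00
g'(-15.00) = 1408.00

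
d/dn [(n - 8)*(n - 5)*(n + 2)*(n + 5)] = 4*n^3 - 18*n^2 - 82*n + 150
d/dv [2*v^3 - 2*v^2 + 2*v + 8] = 6*v^2 - 4*v + 2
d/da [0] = 0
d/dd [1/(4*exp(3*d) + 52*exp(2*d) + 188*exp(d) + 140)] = (-3*exp(2*d) - 26*exp(d) - 47)*exp(d)/(4*(exp(3*d) + 13*exp(2*d) + 47*exp(d) + 35)^2)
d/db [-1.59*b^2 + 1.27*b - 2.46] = 1.27 - 3.18*b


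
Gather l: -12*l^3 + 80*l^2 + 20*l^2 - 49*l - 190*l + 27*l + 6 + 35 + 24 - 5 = -12*l^3 + 100*l^2 - 212*l + 60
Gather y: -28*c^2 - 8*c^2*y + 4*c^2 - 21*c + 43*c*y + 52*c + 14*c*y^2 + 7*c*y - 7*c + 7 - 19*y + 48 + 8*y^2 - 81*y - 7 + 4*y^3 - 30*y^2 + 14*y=-24*c^2 + 24*c + 4*y^3 + y^2*(14*c - 22) + y*(-8*c^2 + 50*c - 86) + 48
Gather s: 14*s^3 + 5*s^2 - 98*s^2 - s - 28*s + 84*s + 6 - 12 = 14*s^3 - 93*s^2 + 55*s - 6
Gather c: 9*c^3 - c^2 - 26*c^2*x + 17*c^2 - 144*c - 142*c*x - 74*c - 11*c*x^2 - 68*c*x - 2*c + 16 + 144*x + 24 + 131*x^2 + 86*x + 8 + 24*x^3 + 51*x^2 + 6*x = 9*c^3 + c^2*(16 - 26*x) + c*(-11*x^2 - 210*x - 220) + 24*x^3 + 182*x^2 + 236*x + 48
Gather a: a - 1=a - 1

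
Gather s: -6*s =-6*s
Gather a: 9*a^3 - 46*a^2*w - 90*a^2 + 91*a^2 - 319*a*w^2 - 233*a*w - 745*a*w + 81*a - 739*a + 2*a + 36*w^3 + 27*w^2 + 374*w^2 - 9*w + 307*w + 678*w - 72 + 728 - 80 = 9*a^3 + a^2*(1 - 46*w) + a*(-319*w^2 - 978*w - 656) + 36*w^3 + 401*w^2 + 976*w + 576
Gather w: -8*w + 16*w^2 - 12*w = 16*w^2 - 20*w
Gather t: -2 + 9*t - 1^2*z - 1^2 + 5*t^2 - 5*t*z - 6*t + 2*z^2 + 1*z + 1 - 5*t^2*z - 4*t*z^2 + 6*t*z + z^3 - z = t^2*(5 - 5*z) + t*(-4*z^2 + z + 3) + z^3 + 2*z^2 - z - 2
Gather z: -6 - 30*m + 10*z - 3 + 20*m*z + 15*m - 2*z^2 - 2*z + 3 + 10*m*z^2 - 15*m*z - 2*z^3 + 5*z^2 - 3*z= -15*m - 2*z^3 + z^2*(10*m + 3) + z*(5*m + 5) - 6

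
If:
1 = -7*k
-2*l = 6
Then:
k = -1/7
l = -3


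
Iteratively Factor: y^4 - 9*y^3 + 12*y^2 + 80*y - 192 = (y - 4)*(y^3 - 5*y^2 - 8*y + 48) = (y - 4)^2*(y^2 - y - 12) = (y - 4)^2*(y + 3)*(y - 4)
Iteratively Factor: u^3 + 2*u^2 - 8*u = (u - 2)*(u^2 + 4*u) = u*(u - 2)*(u + 4)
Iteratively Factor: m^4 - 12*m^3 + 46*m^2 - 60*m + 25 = (m - 5)*(m^3 - 7*m^2 + 11*m - 5) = (m - 5)*(m - 1)*(m^2 - 6*m + 5) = (m - 5)*(m - 1)^2*(m - 5)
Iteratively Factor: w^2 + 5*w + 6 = (w + 2)*(w + 3)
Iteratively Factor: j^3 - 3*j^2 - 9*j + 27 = (j - 3)*(j^2 - 9) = (j - 3)^2*(j + 3)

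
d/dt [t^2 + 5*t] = 2*t + 5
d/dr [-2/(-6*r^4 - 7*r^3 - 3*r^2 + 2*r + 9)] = 2*(-24*r^3 - 21*r^2 - 6*r + 2)/(6*r^4 + 7*r^3 + 3*r^2 - 2*r - 9)^2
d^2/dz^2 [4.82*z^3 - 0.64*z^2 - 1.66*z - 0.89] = 28.92*z - 1.28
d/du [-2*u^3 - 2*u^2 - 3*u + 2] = -6*u^2 - 4*u - 3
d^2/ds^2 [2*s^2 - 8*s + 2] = 4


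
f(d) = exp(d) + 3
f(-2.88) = 3.06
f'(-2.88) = 0.06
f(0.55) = 4.73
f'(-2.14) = 0.12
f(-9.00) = 3.00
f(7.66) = 2124.76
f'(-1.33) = 0.26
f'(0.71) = 2.03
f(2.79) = 19.28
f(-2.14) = 3.12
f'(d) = exp(d)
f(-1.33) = 3.26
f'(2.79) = 16.28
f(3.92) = 53.40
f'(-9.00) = 0.00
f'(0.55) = 1.73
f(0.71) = 5.03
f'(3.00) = 20.09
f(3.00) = 23.09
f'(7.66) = 2121.76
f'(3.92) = 50.40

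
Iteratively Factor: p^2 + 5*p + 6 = (p + 3)*(p + 2)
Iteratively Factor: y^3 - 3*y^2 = (y)*(y^2 - 3*y) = y^2*(y - 3)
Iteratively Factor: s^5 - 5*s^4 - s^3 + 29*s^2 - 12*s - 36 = (s - 3)*(s^4 - 2*s^3 - 7*s^2 + 8*s + 12) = (s - 3)*(s - 2)*(s^3 - 7*s - 6) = (s - 3)*(s - 2)*(s + 2)*(s^2 - 2*s - 3) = (s - 3)^2*(s - 2)*(s + 2)*(s + 1)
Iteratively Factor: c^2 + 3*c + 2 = (c + 2)*(c + 1)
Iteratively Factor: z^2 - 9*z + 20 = (z - 5)*(z - 4)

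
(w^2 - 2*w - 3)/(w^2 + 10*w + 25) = (w^2 - 2*w - 3)/(w^2 + 10*w + 25)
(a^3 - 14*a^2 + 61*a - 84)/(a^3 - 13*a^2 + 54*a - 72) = (a - 7)/(a - 6)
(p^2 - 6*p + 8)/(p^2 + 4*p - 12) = (p - 4)/(p + 6)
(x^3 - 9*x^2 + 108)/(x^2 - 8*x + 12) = (x^2 - 3*x - 18)/(x - 2)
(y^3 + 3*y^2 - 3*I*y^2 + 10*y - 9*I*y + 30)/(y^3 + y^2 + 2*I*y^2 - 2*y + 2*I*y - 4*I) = (y^2 + y*(3 - 5*I) - 15*I)/(y^2 + y - 2)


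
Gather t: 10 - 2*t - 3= 7 - 2*t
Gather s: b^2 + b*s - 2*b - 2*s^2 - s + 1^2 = b^2 - 2*b - 2*s^2 + s*(b - 1) + 1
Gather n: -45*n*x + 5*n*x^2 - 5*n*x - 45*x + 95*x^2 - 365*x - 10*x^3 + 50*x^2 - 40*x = n*(5*x^2 - 50*x) - 10*x^3 + 145*x^2 - 450*x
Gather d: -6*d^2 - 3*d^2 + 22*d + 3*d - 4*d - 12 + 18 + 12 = -9*d^2 + 21*d + 18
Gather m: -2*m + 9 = 9 - 2*m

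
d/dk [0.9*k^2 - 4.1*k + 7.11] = 1.8*k - 4.1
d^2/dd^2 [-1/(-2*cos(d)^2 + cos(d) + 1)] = (16*sin(d)^4 - 17*sin(d)^2 + 13*cos(d)/2 - 3*cos(3*d)/2 - 5)/(2*sin(d)^2 + cos(d) - 1)^3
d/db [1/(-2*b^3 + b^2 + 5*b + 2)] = (6*b^2 - 2*b - 5)/(-2*b^3 + b^2 + 5*b + 2)^2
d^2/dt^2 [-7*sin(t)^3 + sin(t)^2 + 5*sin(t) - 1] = sin(t)/4 - 63*sin(3*t)/4 + 2*cos(2*t)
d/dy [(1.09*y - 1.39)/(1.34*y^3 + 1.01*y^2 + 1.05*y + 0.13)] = (-2.9212*y^3 + 4.4869*y^2 + 2.8078*y + 1.6012)/(1.7956*y^6 + 2.7068*y^5 + 3.8341*y^4 + 2.4694*y^3 + 1.3651*y^2 + 0.273*y + 0.0169)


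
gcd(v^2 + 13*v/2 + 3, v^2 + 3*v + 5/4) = v + 1/2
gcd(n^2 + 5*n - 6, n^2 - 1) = n - 1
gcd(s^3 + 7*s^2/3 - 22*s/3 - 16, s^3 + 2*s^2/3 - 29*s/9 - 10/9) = s + 2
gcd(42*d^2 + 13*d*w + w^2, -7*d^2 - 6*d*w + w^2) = 1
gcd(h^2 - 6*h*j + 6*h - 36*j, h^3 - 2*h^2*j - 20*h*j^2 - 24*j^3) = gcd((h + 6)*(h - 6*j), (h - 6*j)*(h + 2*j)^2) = h - 6*j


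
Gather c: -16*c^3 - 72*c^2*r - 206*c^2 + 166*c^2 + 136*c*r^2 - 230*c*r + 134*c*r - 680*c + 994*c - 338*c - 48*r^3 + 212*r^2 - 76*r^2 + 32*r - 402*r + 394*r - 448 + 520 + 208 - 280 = -16*c^3 + c^2*(-72*r - 40) + c*(136*r^2 - 96*r - 24) - 48*r^3 + 136*r^2 + 24*r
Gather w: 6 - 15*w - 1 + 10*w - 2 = 3 - 5*w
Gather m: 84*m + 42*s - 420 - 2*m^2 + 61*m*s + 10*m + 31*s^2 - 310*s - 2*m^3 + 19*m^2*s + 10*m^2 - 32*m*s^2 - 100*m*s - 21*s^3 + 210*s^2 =-2*m^3 + m^2*(19*s + 8) + m*(-32*s^2 - 39*s + 94) - 21*s^3 + 241*s^2 - 268*s - 420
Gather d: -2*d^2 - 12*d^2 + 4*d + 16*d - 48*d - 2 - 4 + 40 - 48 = -14*d^2 - 28*d - 14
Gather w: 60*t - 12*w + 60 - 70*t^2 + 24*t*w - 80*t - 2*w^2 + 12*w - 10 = -70*t^2 + 24*t*w - 20*t - 2*w^2 + 50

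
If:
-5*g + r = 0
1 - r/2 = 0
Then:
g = 2/5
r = 2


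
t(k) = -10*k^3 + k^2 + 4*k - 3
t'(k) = -30*k^2 + 2*k + 4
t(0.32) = -1.95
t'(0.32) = 1.57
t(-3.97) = 622.59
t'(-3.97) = -476.77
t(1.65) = -38.60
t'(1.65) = -74.38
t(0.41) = -1.88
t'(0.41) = -0.22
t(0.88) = -5.52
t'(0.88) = -17.47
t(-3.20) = 322.12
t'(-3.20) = -309.60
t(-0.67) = -2.22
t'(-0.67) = -10.81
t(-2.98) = 258.60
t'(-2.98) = -268.37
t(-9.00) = 7332.00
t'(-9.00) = -2444.00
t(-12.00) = 17373.00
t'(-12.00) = -4340.00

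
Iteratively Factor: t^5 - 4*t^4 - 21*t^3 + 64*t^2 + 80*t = (t + 1)*(t^4 - 5*t^3 - 16*t^2 + 80*t) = (t - 5)*(t + 1)*(t^3 - 16*t) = t*(t - 5)*(t + 1)*(t^2 - 16) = t*(t - 5)*(t + 1)*(t + 4)*(t - 4)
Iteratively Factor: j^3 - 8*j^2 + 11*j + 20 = (j - 5)*(j^2 - 3*j - 4) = (j - 5)*(j + 1)*(j - 4)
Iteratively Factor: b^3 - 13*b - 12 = (b + 3)*(b^2 - 3*b - 4) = (b + 1)*(b + 3)*(b - 4)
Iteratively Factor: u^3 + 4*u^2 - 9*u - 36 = (u + 3)*(u^2 + u - 12) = (u - 3)*(u + 3)*(u + 4)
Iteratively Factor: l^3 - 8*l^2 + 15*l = (l - 3)*(l^2 - 5*l) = l*(l - 3)*(l - 5)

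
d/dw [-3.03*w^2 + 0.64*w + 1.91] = 0.64 - 6.06*w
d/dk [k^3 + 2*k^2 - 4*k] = 3*k^2 + 4*k - 4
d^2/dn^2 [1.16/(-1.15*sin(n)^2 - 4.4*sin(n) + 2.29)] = (6.1364*sin(n)^4 + 17.6088*sin(n)^3 + 25.47244*sin(n)^2 - 23.52944*sin(n) - 51.02492)/(1.15*sin(n)^2 + 4.4*sin(n) - 2.29)^3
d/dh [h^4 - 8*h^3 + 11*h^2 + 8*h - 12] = 4*h^3 - 24*h^2 + 22*h + 8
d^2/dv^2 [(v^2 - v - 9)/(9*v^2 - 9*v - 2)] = 158*(-27*v^2 + 27*v - 11)/(729*v^6 - 2187*v^5 + 1701*v^4 + 243*v^3 - 378*v^2 - 108*v - 8)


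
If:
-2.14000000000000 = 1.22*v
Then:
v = -1.75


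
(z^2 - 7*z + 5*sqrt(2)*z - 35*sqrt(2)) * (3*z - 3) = 3*z^3 - 24*z^2 + 15*sqrt(2)*z^2 - 120*sqrt(2)*z + 21*z + 105*sqrt(2)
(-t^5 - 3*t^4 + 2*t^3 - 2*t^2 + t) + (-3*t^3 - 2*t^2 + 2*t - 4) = -t^5 - 3*t^4 - t^3 - 4*t^2 + 3*t - 4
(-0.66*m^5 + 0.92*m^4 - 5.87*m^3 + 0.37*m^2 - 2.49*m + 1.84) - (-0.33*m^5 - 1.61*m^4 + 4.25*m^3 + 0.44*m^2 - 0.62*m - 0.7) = -0.33*m^5 + 2.53*m^4 - 10.12*m^3 - 0.07*m^2 - 1.87*m + 2.54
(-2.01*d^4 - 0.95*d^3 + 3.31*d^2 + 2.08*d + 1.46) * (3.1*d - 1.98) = -6.231*d^5 + 1.0348*d^4 + 12.142*d^3 - 0.105799999999999*d^2 + 0.4076*d - 2.8908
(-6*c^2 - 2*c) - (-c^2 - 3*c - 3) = -5*c^2 + c + 3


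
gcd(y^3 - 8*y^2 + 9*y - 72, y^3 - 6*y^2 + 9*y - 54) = y^2 + 9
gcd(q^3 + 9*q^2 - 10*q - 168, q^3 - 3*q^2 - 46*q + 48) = q + 6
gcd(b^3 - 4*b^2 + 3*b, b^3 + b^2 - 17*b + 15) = b^2 - 4*b + 3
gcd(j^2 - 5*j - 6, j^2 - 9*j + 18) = j - 6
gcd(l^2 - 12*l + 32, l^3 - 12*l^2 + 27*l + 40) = l - 8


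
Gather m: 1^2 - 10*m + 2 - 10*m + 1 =4 - 20*m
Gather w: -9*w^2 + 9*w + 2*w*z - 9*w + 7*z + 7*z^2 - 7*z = -9*w^2 + 2*w*z + 7*z^2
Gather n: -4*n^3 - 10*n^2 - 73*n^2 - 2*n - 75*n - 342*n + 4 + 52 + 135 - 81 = -4*n^3 - 83*n^2 - 419*n + 110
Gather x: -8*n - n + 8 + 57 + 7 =72 - 9*n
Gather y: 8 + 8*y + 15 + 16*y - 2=24*y + 21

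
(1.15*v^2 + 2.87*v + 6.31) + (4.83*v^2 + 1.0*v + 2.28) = 5.98*v^2 + 3.87*v + 8.59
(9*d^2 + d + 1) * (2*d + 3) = 18*d^3 + 29*d^2 + 5*d + 3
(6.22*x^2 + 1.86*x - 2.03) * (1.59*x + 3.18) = 9.8898*x^3 + 22.737*x^2 + 2.6871*x - 6.4554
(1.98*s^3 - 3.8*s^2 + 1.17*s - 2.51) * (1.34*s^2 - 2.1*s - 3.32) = 2.6532*s^5 - 9.25*s^4 + 2.9742*s^3 + 6.7956*s^2 + 1.3866*s + 8.3332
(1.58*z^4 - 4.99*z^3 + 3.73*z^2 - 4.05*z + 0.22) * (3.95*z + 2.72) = 6.241*z^5 - 15.4129*z^4 + 1.1607*z^3 - 5.8519*z^2 - 10.147*z + 0.5984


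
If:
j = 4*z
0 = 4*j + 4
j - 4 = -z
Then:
No Solution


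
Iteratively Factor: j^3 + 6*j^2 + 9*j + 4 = (j + 1)*(j^2 + 5*j + 4) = (j + 1)*(j + 4)*(j + 1)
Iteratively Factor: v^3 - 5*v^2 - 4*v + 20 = (v - 2)*(v^2 - 3*v - 10) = (v - 5)*(v - 2)*(v + 2)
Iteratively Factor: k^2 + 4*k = (k + 4)*(k)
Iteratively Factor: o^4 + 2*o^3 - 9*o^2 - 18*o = (o + 2)*(o^3 - 9*o) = (o + 2)*(o + 3)*(o^2 - 3*o) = (o - 3)*(o + 2)*(o + 3)*(o)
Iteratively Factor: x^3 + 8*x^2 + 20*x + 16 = (x + 2)*(x^2 + 6*x + 8) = (x + 2)*(x + 4)*(x + 2)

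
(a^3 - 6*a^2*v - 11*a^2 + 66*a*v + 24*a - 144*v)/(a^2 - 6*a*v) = a - 11 + 24/a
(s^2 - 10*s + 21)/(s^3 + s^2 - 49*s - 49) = (s - 3)/(s^2 + 8*s + 7)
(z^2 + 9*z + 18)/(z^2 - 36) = (z + 3)/(z - 6)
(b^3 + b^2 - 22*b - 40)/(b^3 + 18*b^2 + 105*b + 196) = (b^2 - 3*b - 10)/(b^2 + 14*b + 49)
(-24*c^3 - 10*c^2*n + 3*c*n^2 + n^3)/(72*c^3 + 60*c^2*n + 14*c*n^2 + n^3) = (-12*c^2 + c*n + n^2)/(36*c^2 + 12*c*n + n^2)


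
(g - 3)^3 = g^3 - 9*g^2 + 27*g - 27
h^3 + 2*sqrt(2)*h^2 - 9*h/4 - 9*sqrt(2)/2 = (h - 3/2)*(h + 3/2)*(h + 2*sqrt(2))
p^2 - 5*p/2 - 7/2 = (p - 7/2)*(p + 1)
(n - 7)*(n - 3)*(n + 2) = n^3 - 8*n^2 + n + 42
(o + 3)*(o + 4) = o^2 + 7*o + 12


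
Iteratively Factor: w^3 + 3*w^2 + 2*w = (w + 2)*(w^2 + w) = (w + 1)*(w + 2)*(w)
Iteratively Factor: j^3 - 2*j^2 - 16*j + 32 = (j - 2)*(j^2 - 16) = (j - 4)*(j - 2)*(j + 4)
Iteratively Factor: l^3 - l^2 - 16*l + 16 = (l - 1)*(l^2 - 16) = (l - 1)*(l + 4)*(l - 4)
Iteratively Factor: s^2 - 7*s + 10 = (s - 5)*(s - 2)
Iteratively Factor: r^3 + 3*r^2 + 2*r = (r + 2)*(r^2 + r) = r*(r + 2)*(r + 1)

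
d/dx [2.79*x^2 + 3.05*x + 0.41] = 5.58*x + 3.05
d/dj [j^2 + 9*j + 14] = 2*j + 9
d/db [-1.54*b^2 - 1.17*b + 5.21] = -3.08*b - 1.17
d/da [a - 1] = 1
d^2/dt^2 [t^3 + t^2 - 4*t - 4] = 6*t + 2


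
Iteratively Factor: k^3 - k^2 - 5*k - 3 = (k + 1)*(k^2 - 2*k - 3) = (k + 1)^2*(k - 3)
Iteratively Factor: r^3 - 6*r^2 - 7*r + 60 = (r - 4)*(r^2 - 2*r - 15) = (r - 4)*(r + 3)*(r - 5)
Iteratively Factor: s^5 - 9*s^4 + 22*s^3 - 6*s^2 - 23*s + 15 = (s - 1)*(s^4 - 8*s^3 + 14*s^2 + 8*s - 15) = (s - 1)*(s + 1)*(s^3 - 9*s^2 + 23*s - 15) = (s - 5)*(s - 1)*(s + 1)*(s^2 - 4*s + 3) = (s - 5)*(s - 1)^2*(s + 1)*(s - 3)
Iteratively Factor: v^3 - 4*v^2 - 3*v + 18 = (v + 2)*(v^2 - 6*v + 9) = (v - 3)*(v + 2)*(v - 3)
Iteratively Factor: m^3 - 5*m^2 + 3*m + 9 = (m - 3)*(m^2 - 2*m - 3) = (m - 3)^2*(m + 1)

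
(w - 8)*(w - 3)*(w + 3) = w^3 - 8*w^2 - 9*w + 72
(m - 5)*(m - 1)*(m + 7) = m^3 + m^2 - 37*m + 35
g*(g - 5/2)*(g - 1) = g^3 - 7*g^2/2 + 5*g/2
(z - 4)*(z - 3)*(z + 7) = z^3 - 37*z + 84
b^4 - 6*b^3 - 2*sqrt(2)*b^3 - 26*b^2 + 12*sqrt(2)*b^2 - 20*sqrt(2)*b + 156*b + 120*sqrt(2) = (b - 6)*(b - 5*sqrt(2))*(b + sqrt(2))*(b + 2*sqrt(2))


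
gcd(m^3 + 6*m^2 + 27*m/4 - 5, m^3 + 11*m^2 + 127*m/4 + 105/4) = m + 5/2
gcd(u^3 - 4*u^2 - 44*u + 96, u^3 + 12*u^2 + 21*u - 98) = u - 2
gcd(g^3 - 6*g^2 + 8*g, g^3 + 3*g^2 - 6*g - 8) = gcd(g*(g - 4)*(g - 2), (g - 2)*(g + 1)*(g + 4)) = g - 2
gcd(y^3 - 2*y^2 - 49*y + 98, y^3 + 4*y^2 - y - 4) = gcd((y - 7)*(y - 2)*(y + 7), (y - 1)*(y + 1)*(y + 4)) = 1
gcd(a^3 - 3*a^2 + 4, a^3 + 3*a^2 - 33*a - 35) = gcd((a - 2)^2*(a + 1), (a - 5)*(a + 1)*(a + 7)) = a + 1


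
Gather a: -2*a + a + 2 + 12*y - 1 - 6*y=-a + 6*y + 1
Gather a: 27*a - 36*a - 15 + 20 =5 - 9*a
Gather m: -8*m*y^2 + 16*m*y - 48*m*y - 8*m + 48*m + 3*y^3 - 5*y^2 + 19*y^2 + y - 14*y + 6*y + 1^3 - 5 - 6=m*(-8*y^2 - 32*y + 40) + 3*y^3 + 14*y^2 - 7*y - 10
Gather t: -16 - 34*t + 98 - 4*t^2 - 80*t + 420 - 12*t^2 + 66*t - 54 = -16*t^2 - 48*t + 448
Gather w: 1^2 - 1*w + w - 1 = 0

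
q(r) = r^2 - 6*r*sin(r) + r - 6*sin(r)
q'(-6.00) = 16.13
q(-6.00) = 38.38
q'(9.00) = 71.20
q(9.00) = 65.27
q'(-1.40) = 4.52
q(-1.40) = -1.81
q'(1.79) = 2.36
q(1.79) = -11.35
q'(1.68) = 0.15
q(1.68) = -11.48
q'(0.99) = -8.59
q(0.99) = -8.01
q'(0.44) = -8.49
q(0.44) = -3.05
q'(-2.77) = -12.26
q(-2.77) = 1.05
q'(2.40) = 16.79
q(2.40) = -5.62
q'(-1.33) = 4.64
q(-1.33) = -1.48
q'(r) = -6*r*cos(r) + 2*r - 6*sin(r) - 6*cos(r) + 1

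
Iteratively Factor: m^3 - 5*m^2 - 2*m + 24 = (m - 4)*(m^2 - m - 6) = (m - 4)*(m + 2)*(m - 3)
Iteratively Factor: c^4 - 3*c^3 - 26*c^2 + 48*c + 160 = (c - 5)*(c^3 + 2*c^2 - 16*c - 32) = (c - 5)*(c + 2)*(c^2 - 16) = (c - 5)*(c + 2)*(c + 4)*(c - 4)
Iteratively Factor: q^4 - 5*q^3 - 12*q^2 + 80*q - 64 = (q - 4)*(q^3 - q^2 - 16*q + 16) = (q - 4)*(q + 4)*(q^2 - 5*q + 4) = (q - 4)*(q - 1)*(q + 4)*(q - 4)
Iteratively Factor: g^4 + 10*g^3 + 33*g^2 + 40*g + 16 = (g + 1)*(g^3 + 9*g^2 + 24*g + 16) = (g + 1)*(g + 4)*(g^2 + 5*g + 4) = (g + 1)*(g + 4)^2*(g + 1)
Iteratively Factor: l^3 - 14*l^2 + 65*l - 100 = (l - 4)*(l^2 - 10*l + 25) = (l - 5)*(l - 4)*(l - 5)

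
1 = 1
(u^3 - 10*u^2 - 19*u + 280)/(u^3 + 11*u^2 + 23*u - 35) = (u^2 - 15*u + 56)/(u^2 + 6*u - 7)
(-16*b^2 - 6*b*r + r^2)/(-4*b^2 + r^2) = (-8*b + r)/(-2*b + r)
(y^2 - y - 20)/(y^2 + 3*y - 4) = (y - 5)/(y - 1)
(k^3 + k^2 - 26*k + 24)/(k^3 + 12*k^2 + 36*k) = (k^2 - 5*k + 4)/(k*(k + 6))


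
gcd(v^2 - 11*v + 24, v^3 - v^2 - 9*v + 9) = v - 3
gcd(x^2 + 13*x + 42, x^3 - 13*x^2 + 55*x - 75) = 1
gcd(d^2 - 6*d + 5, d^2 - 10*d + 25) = d - 5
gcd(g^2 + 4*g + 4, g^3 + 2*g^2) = g + 2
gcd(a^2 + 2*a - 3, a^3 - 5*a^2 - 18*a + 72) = 1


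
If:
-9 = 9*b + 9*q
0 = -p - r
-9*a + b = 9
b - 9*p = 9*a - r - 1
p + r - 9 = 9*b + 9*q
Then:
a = -q/9 - 10/9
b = -q - 1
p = 1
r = -1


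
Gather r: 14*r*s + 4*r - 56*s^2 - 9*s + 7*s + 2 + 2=r*(14*s + 4) - 56*s^2 - 2*s + 4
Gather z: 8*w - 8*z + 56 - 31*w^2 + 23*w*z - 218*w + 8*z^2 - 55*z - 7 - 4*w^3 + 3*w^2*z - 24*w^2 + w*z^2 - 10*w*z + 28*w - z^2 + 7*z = -4*w^3 - 55*w^2 - 182*w + z^2*(w + 7) + z*(3*w^2 + 13*w - 56) + 49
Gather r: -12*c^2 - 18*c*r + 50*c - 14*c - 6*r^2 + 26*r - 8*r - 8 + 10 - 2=-12*c^2 + 36*c - 6*r^2 + r*(18 - 18*c)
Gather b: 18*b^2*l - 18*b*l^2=18*b^2*l - 18*b*l^2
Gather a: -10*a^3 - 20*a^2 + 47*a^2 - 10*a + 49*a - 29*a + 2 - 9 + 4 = -10*a^3 + 27*a^2 + 10*a - 3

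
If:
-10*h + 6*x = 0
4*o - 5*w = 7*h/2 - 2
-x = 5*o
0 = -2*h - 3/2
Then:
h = -3/4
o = 1/4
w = 9/8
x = -5/4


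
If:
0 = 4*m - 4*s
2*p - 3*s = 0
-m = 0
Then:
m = 0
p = 0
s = 0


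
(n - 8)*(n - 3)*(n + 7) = n^3 - 4*n^2 - 53*n + 168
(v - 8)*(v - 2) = v^2 - 10*v + 16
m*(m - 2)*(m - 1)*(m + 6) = m^4 + 3*m^3 - 16*m^2 + 12*m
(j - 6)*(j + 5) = j^2 - j - 30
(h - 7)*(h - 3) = h^2 - 10*h + 21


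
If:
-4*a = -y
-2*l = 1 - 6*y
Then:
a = y/4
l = 3*y - 1/2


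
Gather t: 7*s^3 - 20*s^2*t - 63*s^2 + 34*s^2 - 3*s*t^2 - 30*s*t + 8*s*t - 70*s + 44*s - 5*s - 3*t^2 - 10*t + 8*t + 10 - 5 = 7*s^3 - 29*s^2 - 31*s + t^2*(-3*s - 3) + t*(-20*s^2 - 22*s - 2) + 5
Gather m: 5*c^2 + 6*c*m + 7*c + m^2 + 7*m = 5*c^2 + 7*c + m^2 + m*(6*c + 7)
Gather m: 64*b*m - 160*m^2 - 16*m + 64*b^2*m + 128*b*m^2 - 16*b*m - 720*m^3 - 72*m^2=-720*m^3 + m^2*(128*b - 232) + m*(64*b^2 + 48*b - 16)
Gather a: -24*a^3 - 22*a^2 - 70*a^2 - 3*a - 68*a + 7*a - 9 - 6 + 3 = -24*a^3 - 92*a^2 - 64*a - 12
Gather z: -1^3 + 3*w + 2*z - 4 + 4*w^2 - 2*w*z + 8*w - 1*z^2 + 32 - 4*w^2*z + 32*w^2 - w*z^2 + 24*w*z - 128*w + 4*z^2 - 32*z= 36*w^2 - 117*w + z^2*(3 - w) + z*(-4*w^2 + 22*w - 30) + 27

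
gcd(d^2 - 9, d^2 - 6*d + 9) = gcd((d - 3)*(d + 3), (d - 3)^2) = d - 3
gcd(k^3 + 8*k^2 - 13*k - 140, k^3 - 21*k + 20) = k^2 + k - 20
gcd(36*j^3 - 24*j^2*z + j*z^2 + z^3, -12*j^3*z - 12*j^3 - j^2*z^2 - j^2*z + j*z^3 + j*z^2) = 1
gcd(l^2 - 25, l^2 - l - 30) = l + 5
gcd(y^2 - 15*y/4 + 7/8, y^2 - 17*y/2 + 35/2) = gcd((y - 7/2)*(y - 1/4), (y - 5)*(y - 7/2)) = y - 7/2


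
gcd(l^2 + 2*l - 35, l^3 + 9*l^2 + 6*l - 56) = l + 7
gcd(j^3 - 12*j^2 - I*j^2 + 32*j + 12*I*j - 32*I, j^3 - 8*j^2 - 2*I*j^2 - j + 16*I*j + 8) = j^2 + j*(-8 - I) + 8*I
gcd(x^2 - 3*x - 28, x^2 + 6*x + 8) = x + 4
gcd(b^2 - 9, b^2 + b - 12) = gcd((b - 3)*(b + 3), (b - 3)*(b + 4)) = b - 3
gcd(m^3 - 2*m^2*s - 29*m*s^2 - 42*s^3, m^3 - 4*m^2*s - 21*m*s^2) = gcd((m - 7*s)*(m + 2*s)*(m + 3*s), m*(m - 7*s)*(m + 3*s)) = -m^2 + 4*m*s + 21*s^2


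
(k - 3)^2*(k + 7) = k^3 + k^2 - 33*k + 63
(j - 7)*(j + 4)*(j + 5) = j^3 + 2*j^2 - 43*j - 140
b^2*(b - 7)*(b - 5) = b^4 - 12*b^3 + 35*b^2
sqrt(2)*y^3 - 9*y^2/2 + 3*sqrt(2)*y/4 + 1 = (y - 2*sqrt(2))*(y - sqrt(2)/2)*(sqrt(2)*y + 1/2)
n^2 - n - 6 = (n - 3)*(n + 2)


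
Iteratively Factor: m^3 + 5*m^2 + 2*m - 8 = (m + 4)*(m^2 + m - 2) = (m + 2)*(m + 4)*(m - 1)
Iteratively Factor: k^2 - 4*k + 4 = (k - 2)*(k - 2)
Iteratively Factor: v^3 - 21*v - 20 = (v + 1)*(v^2 - v - 20) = (v - 5)*(v + 1)*(v + 4)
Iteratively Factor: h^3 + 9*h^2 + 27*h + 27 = (h + 3)*(h^2 + 6*h + 9) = (h + 3)^2*(h + 3)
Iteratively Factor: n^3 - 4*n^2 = (n)*(n^2 - 4*n) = n*(n - 4)*(n)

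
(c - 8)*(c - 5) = c^2 - 13*c + 40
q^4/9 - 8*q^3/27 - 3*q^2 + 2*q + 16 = (q/3 + 1)^2*(q - 6)*(q - 8/3)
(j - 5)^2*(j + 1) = j^3 - 9*j^2 + 15*j + 25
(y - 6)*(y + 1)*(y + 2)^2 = y^4 - y^3 - 22*y^2 - 44*y - 24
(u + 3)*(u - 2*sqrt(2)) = u^2 - 2*sqrt(2)*u + 3*u - 6*sqrt(2)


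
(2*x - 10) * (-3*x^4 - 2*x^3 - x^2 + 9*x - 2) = -6*x^5 + 26*x^4 + 18*x^3 + 28*x^2 - 94*x + 20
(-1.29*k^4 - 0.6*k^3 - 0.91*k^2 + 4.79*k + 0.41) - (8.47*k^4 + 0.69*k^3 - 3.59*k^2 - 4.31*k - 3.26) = -9.76*k^4 - 1.29*k^3 + 2.68*k^2 + 9.1*k + 3.67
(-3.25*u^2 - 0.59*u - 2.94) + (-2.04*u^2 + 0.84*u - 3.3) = -5.29*u^2 + 0.25*u - 6.24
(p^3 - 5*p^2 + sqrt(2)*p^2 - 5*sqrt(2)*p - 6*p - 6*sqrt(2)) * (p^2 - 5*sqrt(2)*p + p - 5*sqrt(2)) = p^5 - 4*sqrt(2)*p^4 - 4*p^4 - 21*p^3 + 16*sqrt(2)*p^3 + 34*p^2 + 44*sqrt(2)*p^2 + 24*sqrt(2)*p + 110*p + 60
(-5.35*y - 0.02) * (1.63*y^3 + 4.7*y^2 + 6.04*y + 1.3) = -8.7205*y^4 - 25.1776*y^3 - 32.408*y^2 - 7.0758*y - 0.026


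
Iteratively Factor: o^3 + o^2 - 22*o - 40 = (o + 4)*(o^2 - 3*o - 10) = (o - 5)*(o + 4)*(o + 2)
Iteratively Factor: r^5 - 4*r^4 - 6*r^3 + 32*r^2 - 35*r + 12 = (r - 1)*(r^4 - 3*r^3 - 9*r^2 + 23*r - 12) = (r - 1)*(r + 3)*(r^3 - 6*r^2 + 9*r - 4) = (r - 4)*(r - 1)*(r + 3)*(r^2 - 2*r + 1) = (r - 4)*(r - 1)^2*(r + 3)*(r - 1)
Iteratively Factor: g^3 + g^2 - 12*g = (g - 3)*(g^2 + 4*g) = (g - 3)*(g + 4)*(g)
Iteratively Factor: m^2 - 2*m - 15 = (m + 3)*(m - 5)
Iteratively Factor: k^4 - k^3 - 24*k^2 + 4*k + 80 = (k - 2)*(k^3 + k^2 - 22*k - 40) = (k - 5)*(k - 2)*(k^2 + 6*k + 8) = (k - 5)*(k - 2)*(k + 4)*(k + 2)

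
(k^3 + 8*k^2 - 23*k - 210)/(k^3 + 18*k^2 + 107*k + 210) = (k - 5)/(k + 5)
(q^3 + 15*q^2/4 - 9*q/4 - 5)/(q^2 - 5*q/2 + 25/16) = 4*(q^2 + 5*q + 4)/(4*q - 5)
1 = 1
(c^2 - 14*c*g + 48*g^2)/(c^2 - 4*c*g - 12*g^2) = (c - 8*g)/(c + 2*g)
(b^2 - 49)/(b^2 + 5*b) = (b^2 - 49)/(b*(b + 5))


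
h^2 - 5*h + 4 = (h - 4)*(h - 1)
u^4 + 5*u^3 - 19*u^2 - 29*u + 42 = (u - 3)*(u - 1)*(u + 2)*(u + 7)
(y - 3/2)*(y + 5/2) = y^2 + y - 15/4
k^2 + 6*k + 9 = (k + 3)^2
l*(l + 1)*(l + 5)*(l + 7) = l^4 + 13*l^3 + 47*l^2 + 35*l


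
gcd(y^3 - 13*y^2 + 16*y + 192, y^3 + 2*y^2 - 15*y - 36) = y + 3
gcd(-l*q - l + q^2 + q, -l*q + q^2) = -l + q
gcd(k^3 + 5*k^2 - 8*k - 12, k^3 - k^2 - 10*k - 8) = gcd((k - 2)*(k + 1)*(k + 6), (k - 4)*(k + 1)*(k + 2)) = k + 1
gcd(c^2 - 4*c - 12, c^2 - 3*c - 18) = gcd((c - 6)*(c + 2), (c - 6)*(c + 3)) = c - 6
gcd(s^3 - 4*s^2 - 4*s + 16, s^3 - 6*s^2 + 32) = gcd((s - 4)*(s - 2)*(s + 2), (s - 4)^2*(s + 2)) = s^2 - 2*s - 8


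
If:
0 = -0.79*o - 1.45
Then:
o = -1.84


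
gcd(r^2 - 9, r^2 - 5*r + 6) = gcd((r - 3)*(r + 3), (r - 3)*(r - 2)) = r - 3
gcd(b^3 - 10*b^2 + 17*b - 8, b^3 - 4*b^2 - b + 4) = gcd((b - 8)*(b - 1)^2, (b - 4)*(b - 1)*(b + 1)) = b - 1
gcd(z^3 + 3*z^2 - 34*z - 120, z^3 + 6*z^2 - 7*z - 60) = z^2 + 9*z + 20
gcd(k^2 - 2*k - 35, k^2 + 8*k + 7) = 1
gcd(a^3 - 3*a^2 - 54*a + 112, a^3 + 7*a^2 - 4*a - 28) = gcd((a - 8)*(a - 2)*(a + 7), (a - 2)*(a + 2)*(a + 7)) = a^2 + 5*a - 14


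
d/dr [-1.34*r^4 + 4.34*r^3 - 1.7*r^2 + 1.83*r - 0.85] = -5.36*r^3 + 13.02*r^2 - 3.4*r + 1.83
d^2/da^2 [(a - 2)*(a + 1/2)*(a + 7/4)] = 6*a + 1/2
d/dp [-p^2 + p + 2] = 1 - 2*p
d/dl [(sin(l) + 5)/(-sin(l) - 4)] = cos(l)/(sin(l) + 4)^2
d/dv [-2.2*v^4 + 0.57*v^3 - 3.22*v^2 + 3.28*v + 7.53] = -8.8*v^3 + 1.71*v^2 - 6.44*v + 3.28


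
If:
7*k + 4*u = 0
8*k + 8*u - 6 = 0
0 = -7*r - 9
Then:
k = -1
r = -9/7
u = 7/4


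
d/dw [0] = 0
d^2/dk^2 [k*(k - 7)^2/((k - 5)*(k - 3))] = 4*(-7*k^3 + 135*k^2 - 765*k + 1365)/(k^6 - 24*k^5 + 237*k^4 - 1232*k^3 + 3555*k^2 - 5400*k + 3375)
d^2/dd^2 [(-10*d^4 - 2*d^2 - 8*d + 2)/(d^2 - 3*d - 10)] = 4*(-5*d^6 + 45*d^5 + 15*d^4 - 1207*d^3 - 3027*d^2 - 129*d + 39)/(d^6 - 9*d^5 - 3*d^4 + 153*d^3 + 30*d^2 - 900*d - 1000)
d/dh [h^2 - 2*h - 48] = 2*h - 2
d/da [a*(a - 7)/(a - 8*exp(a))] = (a*(a - 7)*(8*exp(a) - 1) + (a - 8*exp(a))*(2*a - 7))/(a - 8*exp(a))^2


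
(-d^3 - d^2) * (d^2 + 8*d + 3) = -d^5 - 9*d^4 - 11*d^3 - 3*d^2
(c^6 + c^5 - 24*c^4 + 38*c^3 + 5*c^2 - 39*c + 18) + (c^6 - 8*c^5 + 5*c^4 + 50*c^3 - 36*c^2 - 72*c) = 2*c^6 - 7*c^5 - 19*c^4 + 88*c^3 - 31*c^2 - 111*c + 18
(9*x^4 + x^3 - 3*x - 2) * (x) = 9*x^5 + x^4 - 3*x^2 - 2*x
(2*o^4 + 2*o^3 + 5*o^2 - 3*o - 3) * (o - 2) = 2*o^5 - 2*o^4 + o^3 - 13*o^2 + 3*o + 6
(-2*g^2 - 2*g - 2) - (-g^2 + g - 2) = -g^2 - 3*g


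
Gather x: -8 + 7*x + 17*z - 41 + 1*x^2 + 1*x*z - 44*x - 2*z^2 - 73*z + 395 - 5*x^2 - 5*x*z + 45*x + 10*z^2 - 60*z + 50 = -4*x^2 + x*(8 - 4*z) + 8*z^2 - 116*z + 396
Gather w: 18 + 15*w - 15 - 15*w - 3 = 0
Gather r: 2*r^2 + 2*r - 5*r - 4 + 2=2*r^2 - 3*r - 2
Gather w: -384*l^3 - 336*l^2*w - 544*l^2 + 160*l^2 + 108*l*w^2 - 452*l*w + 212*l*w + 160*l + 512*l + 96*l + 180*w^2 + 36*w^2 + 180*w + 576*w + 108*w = -384*l^3 - 384*l^2 + 768*l + w^2*(108*l + 216) + w*(-336*l^2 - 240*l + 864)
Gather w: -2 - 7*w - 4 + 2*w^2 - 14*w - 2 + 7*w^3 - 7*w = 7*w^3 + 2*w^2 - 28*w - 8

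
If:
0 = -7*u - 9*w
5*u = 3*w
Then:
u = 0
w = 0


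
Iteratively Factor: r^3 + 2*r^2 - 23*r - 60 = (r + 3)*(r^2 - r - 20) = (r - 5)*(r + 3)*(r + 4)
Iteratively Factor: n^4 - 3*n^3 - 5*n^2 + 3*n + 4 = (n + 1)*(n^3 - 4*n^2 - n + 4) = (n + 1)^2*(n^2 - 5*n + 4) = (n - 4)*(n + 1)^2*(n - 1)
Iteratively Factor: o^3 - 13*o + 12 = (o + 4)*(o^2 - 4*o + 3) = (o - 1)*(o + 4)*(o - 3)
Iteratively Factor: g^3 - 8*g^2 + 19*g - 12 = (g - 1)*(g^2 - 7*g + 12) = (g - 3)*(g - 1)*(g - 4)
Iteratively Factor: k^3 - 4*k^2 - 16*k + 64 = (k - 4)*(k^2 - 16) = (k - 4)^2*(k + 4)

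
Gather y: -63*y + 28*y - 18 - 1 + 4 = -35*y - 15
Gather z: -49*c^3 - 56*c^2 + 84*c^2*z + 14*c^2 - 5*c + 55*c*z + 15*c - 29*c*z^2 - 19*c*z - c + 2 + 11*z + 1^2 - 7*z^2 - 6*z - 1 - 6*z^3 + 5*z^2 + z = -49*c^3 - 42*c^2 + 9*c - 6*z^3 + z^2*(-29*c - 2) + z*(84*c^2 + 36*c + 6) + 2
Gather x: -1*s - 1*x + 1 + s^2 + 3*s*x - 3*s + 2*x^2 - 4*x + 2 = s^2 - 4*s + 2*x^2 + x*(3*s - 5) + 3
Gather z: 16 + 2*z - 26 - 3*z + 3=-z - 7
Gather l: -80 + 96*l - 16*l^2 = -16*l^2 + 96*l - 80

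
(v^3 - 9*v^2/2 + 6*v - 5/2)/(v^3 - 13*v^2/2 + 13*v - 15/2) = (v - 1)/(v - 3)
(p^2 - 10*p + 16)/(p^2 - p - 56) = (p - 2)/(p + 7)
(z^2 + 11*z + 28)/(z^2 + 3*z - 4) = (z + 7)/(z - 1)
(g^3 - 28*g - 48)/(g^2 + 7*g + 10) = (g^2 - 2*g - 24)/(g + 5)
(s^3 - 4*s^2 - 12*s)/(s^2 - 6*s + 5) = s*(s^2 - 4*s - 12)/(s^2 - 6*s + 5)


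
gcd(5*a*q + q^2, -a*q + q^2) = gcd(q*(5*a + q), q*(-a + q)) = q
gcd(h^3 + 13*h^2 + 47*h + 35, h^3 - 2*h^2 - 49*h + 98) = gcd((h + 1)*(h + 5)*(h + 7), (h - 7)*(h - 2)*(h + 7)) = h + 7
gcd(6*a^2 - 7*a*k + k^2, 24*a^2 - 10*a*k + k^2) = 6*a - k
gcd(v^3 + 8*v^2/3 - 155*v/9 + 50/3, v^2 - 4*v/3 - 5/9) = v - 5/3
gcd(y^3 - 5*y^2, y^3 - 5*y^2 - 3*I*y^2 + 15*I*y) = y^2 - 5*y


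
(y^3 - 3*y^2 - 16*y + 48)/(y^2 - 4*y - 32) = (y^2 - 7*y + 12)/(y - 8)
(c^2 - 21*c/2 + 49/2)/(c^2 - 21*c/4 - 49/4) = 2*(2*c - 7)/(4*c + 7)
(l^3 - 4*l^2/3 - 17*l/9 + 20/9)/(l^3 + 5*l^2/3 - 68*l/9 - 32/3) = (3*l^2 - 8*l + 5)/(3*l^2 + l - 24)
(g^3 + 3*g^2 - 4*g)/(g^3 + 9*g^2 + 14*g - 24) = g/(g + 6)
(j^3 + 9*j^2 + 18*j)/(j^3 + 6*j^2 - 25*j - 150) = j*(j + 3)/(j^2 - 25)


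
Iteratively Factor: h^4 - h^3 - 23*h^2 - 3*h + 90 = (h - 2)*(h^3 + h^2 - 21*h - 45) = (h - 2)*(h + 3)*(h^2 - 2*h - 15) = (h - 5)*(h - 2)*(h + 3)*(h + 3)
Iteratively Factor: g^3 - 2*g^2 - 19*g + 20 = (g - 5)*(g^2 + 3*g - 4) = (g - 5)*(g - 1)*(g + 4)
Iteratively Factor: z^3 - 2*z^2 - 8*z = (z - 4)*(z^2 + 2*z) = (z - 4)*(z + 2)*(z)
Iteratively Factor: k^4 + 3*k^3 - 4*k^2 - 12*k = (k - 2)*(k^3 + 5*k^2 + 6*k) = (k - 2)*(k + 2)*(k^2 + 3*k) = (k - 2)*(k + 2)*(k + 3)*(k)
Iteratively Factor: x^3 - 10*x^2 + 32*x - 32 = (x - 4)*(x^2 - 6*x + 8) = (x - 4)*(x - 2)*(x - 4)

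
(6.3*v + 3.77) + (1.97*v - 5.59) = 8.27*v - 1.82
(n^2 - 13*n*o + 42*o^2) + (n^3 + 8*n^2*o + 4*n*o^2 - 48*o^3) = n^3 + 8*n^2*o + n^2 + 4*n*o^2 - 13*n*o - 48*o^3 + 42*o^2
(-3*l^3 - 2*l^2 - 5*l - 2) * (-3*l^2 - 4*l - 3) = 9*l^5 + 18*l^4 + 32*l^3 + 32*l^2 + 23*l + 6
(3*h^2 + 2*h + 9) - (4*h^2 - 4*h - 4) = -h^2 + 6*h + 13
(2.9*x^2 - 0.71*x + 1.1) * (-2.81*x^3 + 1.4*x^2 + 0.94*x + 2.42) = -8.149*x^5 + 6.0551*x^4 - 1.359*x^3 + 7.8906*x^2 - 0.6842*x + 2.662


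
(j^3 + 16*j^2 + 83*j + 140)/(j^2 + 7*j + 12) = (j^2 + 12*j + 35)/(j + 3)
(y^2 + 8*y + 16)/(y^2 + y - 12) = (y + 4)/(y - 3)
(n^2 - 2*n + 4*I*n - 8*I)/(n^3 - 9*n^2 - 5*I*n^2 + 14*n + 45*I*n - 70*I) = (n + 4*I)/(n^2 - n*(7 + 5*I) + 35*I)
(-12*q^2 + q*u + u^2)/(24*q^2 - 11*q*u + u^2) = (-4*q - u)/(8*q - u)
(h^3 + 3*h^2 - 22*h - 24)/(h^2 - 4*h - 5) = (h^2 + 2*h - 24)/(h - 5)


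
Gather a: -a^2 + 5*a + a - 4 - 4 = -a^2 + 6*a - 8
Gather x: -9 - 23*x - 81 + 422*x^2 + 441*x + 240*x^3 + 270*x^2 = 240*x^3 + 692*x^2 + 418*x - 90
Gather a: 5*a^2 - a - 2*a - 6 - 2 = 5*a^2 - 3*a - 8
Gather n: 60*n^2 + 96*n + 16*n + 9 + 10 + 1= 60*n^2 + 112*n + 20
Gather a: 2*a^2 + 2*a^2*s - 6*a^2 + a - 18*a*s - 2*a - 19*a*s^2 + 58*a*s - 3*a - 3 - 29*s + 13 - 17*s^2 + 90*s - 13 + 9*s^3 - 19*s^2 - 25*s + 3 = a^2*(2*s - 4) + a*(-19*s^2 + 40*s - 4) + 9*s^3 - 36*s^2 + 36*s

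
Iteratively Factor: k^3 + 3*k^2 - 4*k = (k)*(k^2 + 3*k - 4) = k*(k + 4)*(k - 1)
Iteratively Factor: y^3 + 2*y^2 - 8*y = (y - 2)*(y^2 + 4*y) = y*(y - 2)*(y + 4)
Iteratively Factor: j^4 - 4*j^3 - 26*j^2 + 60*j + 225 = (j - 5)*(j^3 + j^2 - 21*j - 45) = (j - 5)*(j + 3)*(j^2 - 2*j - 15) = (j - 5)*(j + 3)^2*(j - 5)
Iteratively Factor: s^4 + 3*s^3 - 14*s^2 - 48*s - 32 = (s - 4)*(s^3 + 7*s^2 + 14*s + 8) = (s - 4)*(s + 4)*(s^2 + 3*s + 2) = (s - 4)*(s + 1)*(s + 4)*(s + 2)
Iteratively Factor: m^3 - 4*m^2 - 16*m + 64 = (m - 4)*(m^2 - 16) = (m - 4)*(m + 4)*(m - 4)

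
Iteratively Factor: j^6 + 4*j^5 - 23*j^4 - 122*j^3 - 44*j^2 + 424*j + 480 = (j + 2)*(j^5 + 2*j^4 - 27*j^3 - 68*j^2 + 92*j + 240) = (j + 2)*(j + 4)*(j^4 - 2*j^3 - 19*j^2 + 8*j + 60) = (j + 2)^2*(j + 4)*(j^3 - 4*j^2 - 11*j + 30) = (j - 2)*(j + 2)^2*(j + 4)*(j^2 - 2*j - 15) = (j - 2)*(j + 2)^2*(j + 3)*(j + 4)*(j - 5)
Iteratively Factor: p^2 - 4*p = (p - 4)*(p)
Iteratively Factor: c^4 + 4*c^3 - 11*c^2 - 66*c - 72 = (c + 3)*(c^3 + c^2 - 14*c - 24) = (c - 4)*(c + 3)*(c^2 + 5*c + 6) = (c - 4)*(c + 3)^2*(c + 2)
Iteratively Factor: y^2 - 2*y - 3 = (y - 3)*(y + 1)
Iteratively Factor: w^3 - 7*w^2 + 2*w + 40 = (w + 2)*(w^2 - 9*w + 20) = (w - 5)*(w + 2)*(w - 4)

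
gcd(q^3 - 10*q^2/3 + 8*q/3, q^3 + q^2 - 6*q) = q^2 - 2*q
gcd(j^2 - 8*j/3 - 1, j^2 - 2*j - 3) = j - 3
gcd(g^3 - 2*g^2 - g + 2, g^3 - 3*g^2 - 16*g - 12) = g + 1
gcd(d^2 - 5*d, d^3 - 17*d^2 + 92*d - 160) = d - 5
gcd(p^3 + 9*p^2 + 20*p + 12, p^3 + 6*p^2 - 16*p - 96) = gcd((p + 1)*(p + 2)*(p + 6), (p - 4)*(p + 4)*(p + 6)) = p + 6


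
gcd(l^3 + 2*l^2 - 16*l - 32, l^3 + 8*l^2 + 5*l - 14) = l + 2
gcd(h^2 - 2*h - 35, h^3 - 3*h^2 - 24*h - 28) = h - 7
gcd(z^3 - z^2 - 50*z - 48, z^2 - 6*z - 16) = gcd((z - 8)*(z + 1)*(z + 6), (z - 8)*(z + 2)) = z - 8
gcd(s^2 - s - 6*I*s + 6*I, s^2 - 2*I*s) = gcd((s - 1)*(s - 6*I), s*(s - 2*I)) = 1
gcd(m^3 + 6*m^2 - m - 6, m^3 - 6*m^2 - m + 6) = m^2 - 1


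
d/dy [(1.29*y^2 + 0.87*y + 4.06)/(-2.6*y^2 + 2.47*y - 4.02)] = (5.4483*y^2 + 10.7404*y - 13.5256)/(6.76*y^4 - 12.844*y^3 + 27.0049*y^2 - 19.8588*y + 16.1604)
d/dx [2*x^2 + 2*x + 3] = 4*x + 2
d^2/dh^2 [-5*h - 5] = 0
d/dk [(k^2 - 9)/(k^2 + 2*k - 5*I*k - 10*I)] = (2*k*(k^2 + 2*k - 5*I*k - 10*I) - (k^2 - 9)*(2*k + 2 - 5*I))/(k^2 + 2*k - 5*I*k - 10*I)^2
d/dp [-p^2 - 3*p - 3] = -2*p - 3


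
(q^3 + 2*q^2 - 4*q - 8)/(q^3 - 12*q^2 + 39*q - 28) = (q^3 + 2*q^2 - 4*q - 8)/(q^3 - 12*q^2 + 39*q - 28)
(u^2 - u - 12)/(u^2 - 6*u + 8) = (u + 3)/(u - 2)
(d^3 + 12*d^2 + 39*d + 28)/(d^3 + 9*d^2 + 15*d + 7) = (d + 4)/(d + 1)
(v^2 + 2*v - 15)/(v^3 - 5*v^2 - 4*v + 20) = (v^2 + 2*v - 15)/(v^3 - 5*v^2 - 4*v + 20)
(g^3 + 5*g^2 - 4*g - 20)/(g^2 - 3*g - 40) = (g^2 - 4)/(g - 8)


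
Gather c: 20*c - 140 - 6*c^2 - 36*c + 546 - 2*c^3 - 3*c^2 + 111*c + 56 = -2*c^3 - 9*c^2 + 95*c + 462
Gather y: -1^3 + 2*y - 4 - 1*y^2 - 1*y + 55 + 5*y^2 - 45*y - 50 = 4*y^2 - 44*y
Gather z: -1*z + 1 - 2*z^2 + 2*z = -2*z^2 + z + 1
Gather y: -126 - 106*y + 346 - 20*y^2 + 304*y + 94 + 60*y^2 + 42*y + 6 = 40*y^2 + 240*y + 320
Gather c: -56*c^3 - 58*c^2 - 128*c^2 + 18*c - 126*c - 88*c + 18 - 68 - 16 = -56*c^3 - 186*c^2 - 196*c - 66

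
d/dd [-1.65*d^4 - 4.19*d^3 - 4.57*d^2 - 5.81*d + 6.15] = -6.6*d^3 - 12.57*d^2 - 9.14*d - 5.81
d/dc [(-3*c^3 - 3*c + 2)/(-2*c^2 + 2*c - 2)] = (-(2*c - 1)*(3*c^3 + 3*c - 2) + 3*(3*c^2 + 1)*(c^2 - c + 1))/(2*(c^2 - c + 1)^2)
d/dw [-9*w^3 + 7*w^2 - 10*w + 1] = -27*w^2 + 14*w - 10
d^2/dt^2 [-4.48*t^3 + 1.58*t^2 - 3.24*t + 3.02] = 3.16 - 26.88*t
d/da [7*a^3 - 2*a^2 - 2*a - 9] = 21*a^2 - 4*a - 2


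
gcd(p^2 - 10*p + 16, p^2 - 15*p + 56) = p - 8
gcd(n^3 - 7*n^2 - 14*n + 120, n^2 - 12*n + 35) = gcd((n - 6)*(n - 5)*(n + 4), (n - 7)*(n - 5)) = n - 5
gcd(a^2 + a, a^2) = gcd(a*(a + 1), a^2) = a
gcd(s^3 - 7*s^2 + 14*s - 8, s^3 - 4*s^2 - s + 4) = s^2 - 5*s + 4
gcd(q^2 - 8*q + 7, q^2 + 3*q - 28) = 1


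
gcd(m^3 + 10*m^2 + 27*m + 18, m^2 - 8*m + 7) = 1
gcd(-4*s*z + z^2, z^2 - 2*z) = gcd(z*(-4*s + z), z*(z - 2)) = z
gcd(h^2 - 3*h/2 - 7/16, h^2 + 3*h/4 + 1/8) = h + 1/4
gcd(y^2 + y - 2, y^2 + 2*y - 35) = 1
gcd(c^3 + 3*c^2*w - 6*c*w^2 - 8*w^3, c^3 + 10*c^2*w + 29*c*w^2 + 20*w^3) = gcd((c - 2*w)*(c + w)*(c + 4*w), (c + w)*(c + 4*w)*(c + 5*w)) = c^2 + 5*c*w + 4*w^2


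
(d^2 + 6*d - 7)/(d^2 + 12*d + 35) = (d - 1)/(d + 5)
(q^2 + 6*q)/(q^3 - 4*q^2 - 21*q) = (q + 6)/(q^2 - 4*q - 21)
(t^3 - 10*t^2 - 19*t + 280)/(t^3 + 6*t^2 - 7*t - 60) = (t^2 - 15*t + 56)/(t^2 + t - 12)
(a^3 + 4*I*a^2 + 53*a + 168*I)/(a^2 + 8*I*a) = a - 4*I + 21/a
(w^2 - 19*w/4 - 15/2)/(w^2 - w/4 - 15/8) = 2*(w - 6)/(2*w - 3)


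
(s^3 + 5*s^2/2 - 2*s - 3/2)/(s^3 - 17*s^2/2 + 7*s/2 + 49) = (2*s^3 + 5*s^2 - 4*s - 3)/(2*s^3 - 17*s^2 + 7*s + 98)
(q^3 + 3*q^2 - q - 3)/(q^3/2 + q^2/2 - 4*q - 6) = 2*(q^3 + 3*q^2 - q - 3)/(q^3 + q^2 - 8*q - 12)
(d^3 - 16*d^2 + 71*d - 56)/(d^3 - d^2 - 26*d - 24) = (-d^3 + 16*d^2 - 71*d + 56)/(-d^3 + d^2 + 26*d + 24)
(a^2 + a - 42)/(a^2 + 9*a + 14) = (a - 6)/(a + 2)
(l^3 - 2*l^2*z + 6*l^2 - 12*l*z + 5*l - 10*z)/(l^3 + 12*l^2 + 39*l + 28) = (l^2 - 2*l*z + 5*l - 10*z)/(l^2 + 11*l + 28)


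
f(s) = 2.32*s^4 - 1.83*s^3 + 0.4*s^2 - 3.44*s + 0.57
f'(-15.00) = -32570.69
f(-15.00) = 123768.42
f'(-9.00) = -7220.45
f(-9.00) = 16619.52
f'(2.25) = 76.27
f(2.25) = 33.47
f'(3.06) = 213.50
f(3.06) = 144.77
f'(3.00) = 200.11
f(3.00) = 132.36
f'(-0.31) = -4.49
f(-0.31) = 1.75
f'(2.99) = 197.93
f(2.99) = 130.37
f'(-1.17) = -26.75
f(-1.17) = 12.42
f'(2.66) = 134.50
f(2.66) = 75.96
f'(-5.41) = -1637.85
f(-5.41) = 2308.01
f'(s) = 9.28*s^3 - 5.49*s^2 + 0.8*s - 3.44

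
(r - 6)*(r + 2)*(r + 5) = r^3 + r^2 - 32*r - 60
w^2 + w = w*(w + 1)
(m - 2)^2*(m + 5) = m^3 + m^2 - 16*m + 20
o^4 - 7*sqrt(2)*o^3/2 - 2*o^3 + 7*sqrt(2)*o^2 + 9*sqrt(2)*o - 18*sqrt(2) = (o - 2)*(o - 3*sqrt(2))*(o - 3*sqrt(2)/2)*(o + sqrt(2))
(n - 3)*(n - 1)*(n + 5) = n^3 + n^2 - 17*n + 15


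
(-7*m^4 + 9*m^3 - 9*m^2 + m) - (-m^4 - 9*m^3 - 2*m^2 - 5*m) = -6*m^4 + 18*m^3 - 7*m^2 + 6*m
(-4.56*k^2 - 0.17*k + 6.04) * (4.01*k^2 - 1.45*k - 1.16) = -18.2856*k^4 + 5.9303*k^3 + 29.7565*k^2 - 8.5608*k - 7.0064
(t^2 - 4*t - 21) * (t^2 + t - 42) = t^4 - 3*t^3 - 67*t^2 + 147*t + 882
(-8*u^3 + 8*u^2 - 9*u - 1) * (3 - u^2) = 8*u^5 - 8*u^4 - 15*u^3 + 25*u^2 - 27*u - 3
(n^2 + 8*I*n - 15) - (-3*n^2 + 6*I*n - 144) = 4*n^2 + 2*I*n + 129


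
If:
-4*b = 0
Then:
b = 0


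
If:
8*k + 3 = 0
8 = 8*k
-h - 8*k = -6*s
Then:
No Solution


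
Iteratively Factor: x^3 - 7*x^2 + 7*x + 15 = (x + 1)*(x^2 - 8*x + 15) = (x - 3)*(x + 1)*(x - 5)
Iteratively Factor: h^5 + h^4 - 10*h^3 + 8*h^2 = (h)*(h^4 + h^3 - 10*h^2 + 8*h) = h^2*(h^3 + h^2 - 10*h + 8) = h^2*(h - 1)*(h^2 + 2*h - 8) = h^2*(h - 2)*(h - 1)*(h + 4)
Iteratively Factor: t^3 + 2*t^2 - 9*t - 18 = (t + 2)*(t^2 - 9) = (t - 3)*(t + 2)*(t + 3)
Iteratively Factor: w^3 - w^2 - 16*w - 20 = (w - 5)*(w^2 + 4*w + 4) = (w - 5)*(w + 2)*(w + 2)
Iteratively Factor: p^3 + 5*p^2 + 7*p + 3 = (p + 3)*(p^2 + 2*p + 1) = (p + 1)*(p + 3)*(p + 1)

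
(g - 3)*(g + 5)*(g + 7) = g^3 + 9*g^2 - g - 105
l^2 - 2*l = l*(l - 2)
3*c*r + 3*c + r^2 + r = (3*c + r)*(r + 1)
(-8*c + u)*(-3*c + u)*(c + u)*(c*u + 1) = 24*c^4*u + 13*c^3*u^2 + 24*c^3 - 10*c^2*u^3 + 13*c^2*u + c*u^4 - 10*c*u^2 + u^3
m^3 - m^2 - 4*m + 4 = (m - 2)*(m - 1)*(m + 2)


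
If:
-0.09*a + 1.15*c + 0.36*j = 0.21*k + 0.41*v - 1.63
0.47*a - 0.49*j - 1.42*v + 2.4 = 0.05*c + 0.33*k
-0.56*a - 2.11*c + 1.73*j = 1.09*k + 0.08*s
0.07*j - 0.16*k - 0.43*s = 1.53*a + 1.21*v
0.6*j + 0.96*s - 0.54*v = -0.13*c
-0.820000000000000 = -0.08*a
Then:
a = 10.25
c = -4.02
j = 20.35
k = 36.14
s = -17.91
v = -10.20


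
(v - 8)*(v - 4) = v^2 - 12*v + 32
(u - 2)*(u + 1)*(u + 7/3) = u^3 + 4*u^2/3 - 13*u/3 - 14/3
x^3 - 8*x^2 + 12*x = x*(x - 6)*(x - 2)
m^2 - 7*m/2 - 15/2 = (m - 5)*(m + 3/2)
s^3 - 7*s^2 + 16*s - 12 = (s - 3)*(s - 2)^2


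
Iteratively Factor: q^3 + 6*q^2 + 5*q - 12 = (q - 1)*(q^2 + 7*q + 12) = (q - 1)*(q + 4)*(q + 3)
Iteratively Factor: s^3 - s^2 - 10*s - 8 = (s + 1)*(s^2 - 2*s - 8) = (s + 1)*(s + 2)*(s - 4)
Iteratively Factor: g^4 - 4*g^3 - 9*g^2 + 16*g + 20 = (g + 1)*(g^3 - 5*g^2 - 4*g + 20) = (g + 1)*(g + 2)*(g^2 - 7*g + 10) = (g - 2)*(g + 1)*(g + 2)*(g - 5)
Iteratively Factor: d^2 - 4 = (d - 2)*(d + 2)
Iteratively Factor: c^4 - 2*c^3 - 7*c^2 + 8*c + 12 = (c + 1)*(c^3 - 3*c^2 - 4*c + 12) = (c - 2)*(c + 1)*(c^2 - c - 6) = (c - 3)*(c - 2)*(c + 1)*(c + 2)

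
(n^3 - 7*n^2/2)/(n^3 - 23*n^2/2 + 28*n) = n/(n - 8)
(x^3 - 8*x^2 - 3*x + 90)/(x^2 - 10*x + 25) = (x^2 - 3*x - 18)/(x - 5)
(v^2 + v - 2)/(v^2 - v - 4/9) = 9*(-v^2 - v + 2)/(-9*v^2 + 9*v + 4)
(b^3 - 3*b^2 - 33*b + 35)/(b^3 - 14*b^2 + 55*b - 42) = (b + 5)/(b - 6)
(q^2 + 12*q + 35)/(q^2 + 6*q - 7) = (q + 5)/(q - 1)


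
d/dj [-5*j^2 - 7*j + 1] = -10*j - 7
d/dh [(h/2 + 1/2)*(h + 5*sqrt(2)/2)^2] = (2*h + 5*sqrt(2))*(6*h + 4 + 5*sqrt(2))/8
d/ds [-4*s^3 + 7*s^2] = 2*s*(7 - 6*s)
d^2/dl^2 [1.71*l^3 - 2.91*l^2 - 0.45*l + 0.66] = 10.26*l - 5.82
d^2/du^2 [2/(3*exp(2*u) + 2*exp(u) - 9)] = 4*(4*(3*exp(u) + 1)^2*exp(u) - (6*exp(u) + 1)*(3*exp(2*u) + 2*exp(u) - 9))*exp(u)/(3*exp(2*u) + 2*exp(u) - 9)^3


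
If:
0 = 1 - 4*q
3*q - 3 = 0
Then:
No Solution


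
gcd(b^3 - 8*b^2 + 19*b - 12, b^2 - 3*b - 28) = 1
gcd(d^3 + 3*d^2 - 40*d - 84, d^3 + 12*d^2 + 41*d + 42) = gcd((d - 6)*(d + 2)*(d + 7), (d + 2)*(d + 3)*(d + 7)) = d^2 + 9*d + 14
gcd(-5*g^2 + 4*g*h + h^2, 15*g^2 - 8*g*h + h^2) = 1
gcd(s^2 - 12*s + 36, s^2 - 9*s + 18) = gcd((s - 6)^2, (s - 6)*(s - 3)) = s - 6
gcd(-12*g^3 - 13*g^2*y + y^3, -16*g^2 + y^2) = -4*g + y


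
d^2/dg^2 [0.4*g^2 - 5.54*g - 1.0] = 0.800000000000000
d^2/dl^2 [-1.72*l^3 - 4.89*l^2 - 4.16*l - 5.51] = -10.32*l - 9.78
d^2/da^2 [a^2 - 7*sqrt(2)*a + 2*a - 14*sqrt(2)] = 2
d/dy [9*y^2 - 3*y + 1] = 18*y - 3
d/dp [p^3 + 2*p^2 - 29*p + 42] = 3*p^2 + 4*p - 29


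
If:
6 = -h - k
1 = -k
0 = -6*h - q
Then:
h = -5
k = -1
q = 30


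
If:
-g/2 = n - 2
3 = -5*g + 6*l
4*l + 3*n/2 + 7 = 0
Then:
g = -144/31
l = -209/62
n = 134/31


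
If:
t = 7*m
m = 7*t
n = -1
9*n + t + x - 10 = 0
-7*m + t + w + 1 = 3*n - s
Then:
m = 0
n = -1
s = -w - 4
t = 0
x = 19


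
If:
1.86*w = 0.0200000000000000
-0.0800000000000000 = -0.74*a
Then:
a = 0.11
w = 0.01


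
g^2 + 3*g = g*(g + 3)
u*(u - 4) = u^2 - 4*u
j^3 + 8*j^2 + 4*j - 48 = (j - 2)*(j + 4)*(j + 6)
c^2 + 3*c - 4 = (c - 1)*(c + 4)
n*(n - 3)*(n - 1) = n^3 - 4*n^2 + 3*n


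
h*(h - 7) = h^2 - 7*h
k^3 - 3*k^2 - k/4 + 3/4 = (k - 3)*(k - 1/2)*(k + 1/2)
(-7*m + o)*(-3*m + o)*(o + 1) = 21*m^2*o + 21*m^2 - 10*m*o^2 - 10*m*o + o^3 + o^2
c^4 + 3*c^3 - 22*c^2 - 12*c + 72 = (c - 3)*(c - 2)*(c + 2)*(c + 6)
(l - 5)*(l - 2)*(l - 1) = l^3 - 8*l^2 + 17*l - 10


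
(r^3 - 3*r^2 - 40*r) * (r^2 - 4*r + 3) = r^5 - 7*r^4 - 25*r^3 + 151*r^2 - 120*r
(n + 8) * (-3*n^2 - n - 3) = -3*n^3 - 25*n^2 - 11*n - 24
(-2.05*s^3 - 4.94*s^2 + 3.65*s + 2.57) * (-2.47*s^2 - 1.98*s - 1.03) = 5.0635*s^5 + 16.2608*s^4 + 2.8772*s^3 - 8.4867*s^2 - 8.8481*s - 2.6471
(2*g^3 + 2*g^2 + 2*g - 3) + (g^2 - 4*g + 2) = 2*g^3 + 3*g^2 - 2*g - 1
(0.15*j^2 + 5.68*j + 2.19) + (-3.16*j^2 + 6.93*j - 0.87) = -3.01*j^2 + 12.61*j + 1.32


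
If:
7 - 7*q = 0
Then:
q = 1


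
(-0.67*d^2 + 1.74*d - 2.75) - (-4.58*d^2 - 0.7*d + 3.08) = 3.91*d^2 + 2.44*d - 5.83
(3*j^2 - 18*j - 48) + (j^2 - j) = 4*j^2 - 19*j - 48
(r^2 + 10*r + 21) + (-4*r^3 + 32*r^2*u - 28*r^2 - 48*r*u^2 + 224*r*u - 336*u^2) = -4*r^3 + 32*r^2*u - 27*r^2 - 48*r*u^2 + 224*r*u + 10*r - 336*u^2 + 21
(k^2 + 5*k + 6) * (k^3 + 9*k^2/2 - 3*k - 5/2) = k^5 + 19*k^4/2 + 51*k^3/2 + 19*k^2/2 - 61*k/2 - 15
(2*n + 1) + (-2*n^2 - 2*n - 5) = -2*n^2 - 4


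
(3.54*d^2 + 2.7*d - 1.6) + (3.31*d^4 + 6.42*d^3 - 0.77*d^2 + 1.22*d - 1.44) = 3.31*d^4 + 6.42*d^3 + 2.77*d^2 + 3.92*d - 3.04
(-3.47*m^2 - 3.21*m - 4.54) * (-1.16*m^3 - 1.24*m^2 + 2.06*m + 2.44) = 4.0252*m^5 + 8.0264*m^4 + 2.0986*m^3 - 9.4498*m^2 - 17.1848*m - 11.0776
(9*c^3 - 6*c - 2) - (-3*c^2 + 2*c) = 9*c^3 + 3*c^2 - 8*c - 2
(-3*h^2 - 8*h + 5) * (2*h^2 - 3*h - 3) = -6*h^4 - 7*h^3 + 43*h^2 + 9*h - 15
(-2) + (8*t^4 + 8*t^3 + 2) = 8*t^4 + 8*t^3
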